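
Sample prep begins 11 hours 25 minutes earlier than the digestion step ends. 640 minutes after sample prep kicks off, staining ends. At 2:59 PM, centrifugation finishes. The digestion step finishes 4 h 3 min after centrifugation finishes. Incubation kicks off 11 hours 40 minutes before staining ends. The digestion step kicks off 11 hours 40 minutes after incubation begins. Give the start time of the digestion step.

The digestion step ends at 2:59 PM + 243 min = 7:02 PM.
Sample prep starts at 7:02 PM − 685 min = 7:37 AM.
Staining ends at 7:37 AM + 640 min = 6:17 PM.
Incubation starts at 6:17 PM − 700 min = 6:37 AM.
The digestion step starts at 6:37 AM + 700 min = 6:17 PM.

6:17 PM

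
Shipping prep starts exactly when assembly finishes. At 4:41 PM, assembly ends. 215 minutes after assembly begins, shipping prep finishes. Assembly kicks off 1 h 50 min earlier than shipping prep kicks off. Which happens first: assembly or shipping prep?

Shipping prep starts at 4:41 PM.
Assembly starts at 4:41 PM − 110 min = 2:51 PM.
Assembly starts at 2:51 PM and shipping prep starts at 4:41 PM, so assembly is first.

assembly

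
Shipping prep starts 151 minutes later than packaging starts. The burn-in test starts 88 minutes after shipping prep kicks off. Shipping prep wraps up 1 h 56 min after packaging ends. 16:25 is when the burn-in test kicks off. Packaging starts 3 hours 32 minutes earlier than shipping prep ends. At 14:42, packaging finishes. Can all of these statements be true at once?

Shipping prep ends at 14:42 + 116 min = 16:38.
Packaging starts at 16:38 − 212 min = 13:06.
Shipping prep starts at 13:06 + 151 min = 15:37.
The burn-in test starts at 15:37 + 88 min = 17:05.
But the burn-in test is also said to start at 16:25 — a 40-minute conflict.

No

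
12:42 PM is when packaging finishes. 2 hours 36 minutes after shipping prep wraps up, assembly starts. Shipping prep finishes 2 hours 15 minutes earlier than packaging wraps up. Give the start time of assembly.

Shipping prep ends at 12:42 PM − 135 min = 10:27 AM.
Assembly starts at 10:27 AM + 156 min = 1:03 PM.

1:03 PM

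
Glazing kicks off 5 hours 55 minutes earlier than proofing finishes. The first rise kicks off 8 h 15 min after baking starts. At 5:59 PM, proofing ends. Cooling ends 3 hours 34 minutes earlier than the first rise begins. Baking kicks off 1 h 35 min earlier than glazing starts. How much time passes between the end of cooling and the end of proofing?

169 minutes

Glazing starts at 5:59 PM − 355 min = 12:04 PM.
Baking starts at 12:04 PM − 95 min = 10:29 AM.
The first rise starts at 10:29 AM + 495 min = 6:44 PM.
Cooling ends at 6:44 PM − 214 min = 3:10 PM.
From 3:10 PM to 5:59 PM is 169 minutes.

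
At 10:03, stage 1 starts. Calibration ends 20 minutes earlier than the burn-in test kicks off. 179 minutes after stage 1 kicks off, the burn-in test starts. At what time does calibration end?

12:42

The burn-in test starts at 10:03 + 179 min = 13:02.
Calibration ends at 13:02 − 20 min = 12:42.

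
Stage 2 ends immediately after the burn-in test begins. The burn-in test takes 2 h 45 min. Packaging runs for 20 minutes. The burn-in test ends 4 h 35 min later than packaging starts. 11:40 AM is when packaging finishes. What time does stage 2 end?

Packaging starts at 11:40 AM − 20 min = 11:20 AM.
The burn-in test ends at 11:20 AM + 275 min = 3:55 PM.
The burn-in test starts at 3:55 PM − 165 min = 1:10 PM.
So stage 2 ends at 1:10 PM.

1:10 PM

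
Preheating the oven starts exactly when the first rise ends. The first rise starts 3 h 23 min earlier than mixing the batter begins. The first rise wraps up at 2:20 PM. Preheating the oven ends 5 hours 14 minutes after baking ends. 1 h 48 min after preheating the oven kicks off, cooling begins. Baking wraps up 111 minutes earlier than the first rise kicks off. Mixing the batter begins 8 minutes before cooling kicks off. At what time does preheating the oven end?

Preheating the oven starts at 2:20 PM.
Cooling starts at 2:20 PM + 108 min = 4:08 PM.
Mixing the batter starts at 4:08 PM − 8 min = 4:00 PM.
The first rise starts at 4:00 PM − 203 min = 12:37 PM.
Baking ends at 12:37 PM − 111 min = 10:46 AM.
Preheating the oven ends at 10:46 AM + 314 min = 4:00 PM.

4:00 PM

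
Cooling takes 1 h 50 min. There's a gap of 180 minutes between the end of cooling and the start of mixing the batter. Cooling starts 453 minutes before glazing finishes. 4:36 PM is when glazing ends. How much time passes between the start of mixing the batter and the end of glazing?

2 h 43 min

Cooling starts at 4:36 PM − 453 min = 9:03 AM.
Cooling ends at 9:03 AM + 110 min = 10:53 AM.
Mixing the batter starts at 10:53 AM + 180 min = 1:53 PM.
From 1:53 PM to 4:36 PM is 2 h 43 min.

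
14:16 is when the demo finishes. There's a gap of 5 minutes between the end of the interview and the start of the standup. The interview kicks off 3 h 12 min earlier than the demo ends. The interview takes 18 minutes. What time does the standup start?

11:27

The interview starts at 14:16 − 192 min = 11:04.
The interview ends at 11:04 + 18 min = 11:22.
The standup starts at 11:22 + 5 min = 11:27.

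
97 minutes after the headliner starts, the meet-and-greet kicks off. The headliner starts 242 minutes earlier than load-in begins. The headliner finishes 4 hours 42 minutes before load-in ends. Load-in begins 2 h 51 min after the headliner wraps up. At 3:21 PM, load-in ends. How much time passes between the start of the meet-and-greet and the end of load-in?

256 minutes

The headliner ends at 3:21 PM − 282 min = 10:39 AM.
Load-in starts at 10:39 AM + 171 min = 1:30 PM.
The headliner starts at 1:30 PM − 242 min = 9:28 AM.
The meet-and-greet starts at 9:28 AM + 97 min = 11:05 AM.
From 11:05 AM to 3:21 PM is 256 minutes.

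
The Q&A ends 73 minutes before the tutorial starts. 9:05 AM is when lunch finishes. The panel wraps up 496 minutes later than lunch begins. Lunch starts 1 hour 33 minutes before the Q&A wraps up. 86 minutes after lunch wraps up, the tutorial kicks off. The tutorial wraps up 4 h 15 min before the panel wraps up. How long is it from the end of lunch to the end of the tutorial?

2 hours 41 minutes

The tutorial starts at 9:05 AM + 86 min = 10:31 AM.
The Q&A ends at 10:31 AM − 73 min = 9:18 AM.
Lunch starts at 9:18 AM − 93 min = 7:45 AM.
The panel ends at 7:45 AM + 496 min = 4:01 PM.
The tutorial ends at 4:01 PM − 255 min = 11:46 AM.
From 9:05 AM to 11:46 AM is 2 hours 41 minutes.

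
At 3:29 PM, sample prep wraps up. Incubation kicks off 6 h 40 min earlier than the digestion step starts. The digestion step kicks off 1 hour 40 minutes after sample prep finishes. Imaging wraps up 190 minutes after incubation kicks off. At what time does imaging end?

1:39 PM

The digestion step starts at 3:29 PM + 100 min = 5:09 PM.
Incubation starts at 5:09 PM − 400 min = 10:29 AM.
Imaging ends at 10:29 AM + 190 min = 1:39 PM.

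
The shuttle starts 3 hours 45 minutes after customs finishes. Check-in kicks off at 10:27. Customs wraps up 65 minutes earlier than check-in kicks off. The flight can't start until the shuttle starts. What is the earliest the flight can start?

Customs ends at 10:27 − 65 min = 09:22.
The shuttle starts at 09:22 + 225 min = 13:07.
The flight is bounded by the shuttle, so the earliest it can start is 13:07.

13:07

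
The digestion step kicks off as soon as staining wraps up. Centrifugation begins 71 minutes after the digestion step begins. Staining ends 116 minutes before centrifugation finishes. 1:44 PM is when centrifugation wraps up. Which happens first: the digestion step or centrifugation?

Staining ends at 1:44 PM − 116 min = 11:48 AM.
So the digestion step starts at 11:48 AM.
Centrifugation starts at 11:48 AM + 71 min = 12:59 PM.
The digestion step starts at 11:48 AM and centrifugation starts at 12:59 PM, so the digestion step is first.

the digestion step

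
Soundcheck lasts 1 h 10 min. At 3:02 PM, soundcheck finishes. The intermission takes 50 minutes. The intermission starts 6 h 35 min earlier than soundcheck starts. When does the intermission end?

Soundcheck starts at 3:02 PM − 70 min = 1:52 PM.
The intermission starts at 1:52 PM − 395 min = 7:17 AM.
The intermission ends at 7:17 AM + 50 min = 8:07 AM.

8:07 AM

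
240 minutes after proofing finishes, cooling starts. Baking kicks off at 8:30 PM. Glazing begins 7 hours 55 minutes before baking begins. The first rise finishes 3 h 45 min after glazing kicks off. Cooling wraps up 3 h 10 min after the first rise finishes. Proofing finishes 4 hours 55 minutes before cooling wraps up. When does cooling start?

Glazing starts at 8:30 PM − 475 min = 12:35 PM.
The first rise ends at 12:35 PM + 225 min = 4:20 PM.
Cooling ends at 4:20 PM + 190 min = 7:30 PM.
Proofing ends at 7:30 PM − 295 min = 2:35 PM.
Cooling starts at 2:35 PM + 240 min = 6:35 PM.

6:35 PM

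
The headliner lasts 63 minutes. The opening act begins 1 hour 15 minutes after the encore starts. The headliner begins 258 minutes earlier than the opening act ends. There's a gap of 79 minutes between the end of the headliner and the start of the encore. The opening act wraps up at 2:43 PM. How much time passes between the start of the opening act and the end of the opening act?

41 minutes

The headliner starts at 2:43 PM − 258 min = 10:25 AM.
The headliner ends at 10:25 AM + 63 min = 11:28 AM.
The encore starts at 11:28 AM + 79 min = 12:47 PM.
The opening act starts at 12:47 PM + 75 min = 2:02 PM.
From 2:02 PM to 2:43 PM is 41 minutes.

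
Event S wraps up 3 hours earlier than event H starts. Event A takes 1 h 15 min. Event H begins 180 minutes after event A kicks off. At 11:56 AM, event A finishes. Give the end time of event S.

Event A starts at 11:56 AM − 75 min = 10:41 AM.
Event H starts at 10:41 AM + 180 min = 1:41 PM.
Event S ends at 1:41 PM − 180 min = 10:41 AM.

10:41 AM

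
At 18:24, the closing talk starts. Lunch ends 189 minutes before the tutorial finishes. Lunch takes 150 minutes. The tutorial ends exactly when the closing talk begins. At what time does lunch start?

12:45

The tutorial ends at 18:24.
Lunch ends at 18:24 − 189 min = 15:15.
Lunch starts at 15:15 − 150 min = 12:45.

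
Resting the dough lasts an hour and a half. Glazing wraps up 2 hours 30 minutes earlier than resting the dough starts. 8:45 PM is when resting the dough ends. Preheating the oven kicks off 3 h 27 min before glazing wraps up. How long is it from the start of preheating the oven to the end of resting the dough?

7 h 27 min

Resting the dough starts at 8:45 PM − 90 min = 7:15 PM.
Glazing ends at 7:15 PM − 150 min = 4:45 PM.
Preheating the oven starts at 4:45 PM − 207 min = 1:18 PM.
From 1:18 PM to 8:45 PM is 7 h 27 min.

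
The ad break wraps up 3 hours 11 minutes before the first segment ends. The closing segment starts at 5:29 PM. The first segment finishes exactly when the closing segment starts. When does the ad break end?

2:18 PM

The first segment ends at 5:29 PM.
The ad break ends at 5:29 PM − 191 min = 2:18 PM.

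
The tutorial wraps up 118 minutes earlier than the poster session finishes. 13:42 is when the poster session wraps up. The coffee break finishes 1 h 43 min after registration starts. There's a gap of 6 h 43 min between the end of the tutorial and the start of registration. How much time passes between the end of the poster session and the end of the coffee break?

The tutorial ends at 13:42 − 118 min = 11:44.
Registration starts at 11:44 + 403 min = 18:27.
The coffee break ends at 18:27 + 103 min = 20:10.
From 13:42 to 20:10 is 388 minutes.

388 minutes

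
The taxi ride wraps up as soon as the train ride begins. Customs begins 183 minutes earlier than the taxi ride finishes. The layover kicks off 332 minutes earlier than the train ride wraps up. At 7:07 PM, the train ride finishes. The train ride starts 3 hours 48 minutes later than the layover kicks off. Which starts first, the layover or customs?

The layover starts at 7:07 PM − 332 min = 1:35 PM.
The train ride starts at 1:35 PM + 228 min = 5:23 PM.
So the taxi ride ends at 5:23 PM.
Customs starts at 5:23 PM − 183 min = 2:20 PM.
The layover starts at 1:35 PM and customs starts at 2:20 PM, so the layover is first.

the layover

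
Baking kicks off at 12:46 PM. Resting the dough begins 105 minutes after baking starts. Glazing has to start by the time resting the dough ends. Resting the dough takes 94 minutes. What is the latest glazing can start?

Resting the dough starts at 12:46 PM + 105 min = 2:31 PM.
Resting the dough ends at 2:31 PM + 94 min = 4:05 PM.
Glazing is bounded by resting the dough, so the latest it can start is 4:05 PM.

4:05 PM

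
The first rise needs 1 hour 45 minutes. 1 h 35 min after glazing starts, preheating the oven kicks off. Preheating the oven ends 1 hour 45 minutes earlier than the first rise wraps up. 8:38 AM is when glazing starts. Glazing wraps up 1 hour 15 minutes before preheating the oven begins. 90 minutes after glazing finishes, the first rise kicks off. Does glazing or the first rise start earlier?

Preheating the oven starts at 8:38 AM + 95 min = 10:13 AM.
Glazing ends at 10:13 AM − 75 min = 8:58 AM.
The first rise starts at 8:58 AM + 90 min = 10:28 AM.
Glazing starts at 8:38 AM and the first rise starts at 10:28 AM, so glazing is first.

glazing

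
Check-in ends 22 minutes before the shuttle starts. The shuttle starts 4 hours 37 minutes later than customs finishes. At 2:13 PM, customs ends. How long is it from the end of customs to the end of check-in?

4 hours 15 minutes

The shuttle starts at 2:13 PM + 277 min = 6:50 PM.
Check-in ends at 6:50 PM − 22 min = 6:28 PM.
From 2:13 PM to 6:28 PM is 4 hours 15 minutes.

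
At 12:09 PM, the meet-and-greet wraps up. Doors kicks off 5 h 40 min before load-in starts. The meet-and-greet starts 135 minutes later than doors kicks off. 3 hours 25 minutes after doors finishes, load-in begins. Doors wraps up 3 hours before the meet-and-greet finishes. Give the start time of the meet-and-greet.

Doors ends at 12:09 PM − 180 min = 9:09 AM.
Load-in starts at 9:09 AM + 205 min = 12:34 PM.
Doors starts at 12:34 PM − 340 min = 6:54 AM.
The meet-and-greet starts at 6:54 AM + 135 min = 9:09 AM.

9:09 AM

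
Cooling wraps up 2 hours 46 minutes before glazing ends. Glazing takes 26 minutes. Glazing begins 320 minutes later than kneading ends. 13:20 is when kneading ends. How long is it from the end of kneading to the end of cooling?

Glazing starts at 13:20 + 320 min = 18:40.
Glazing ends at 18:40 + 26 min = 19:06.
Cooling ends at 19:06 − 166 min = 16:20.
From 13:20 to 16:20 is 3 hours.

3 hours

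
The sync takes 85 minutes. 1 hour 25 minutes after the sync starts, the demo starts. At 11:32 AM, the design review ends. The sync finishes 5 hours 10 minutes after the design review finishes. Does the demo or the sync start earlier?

the sync

The sync ends at 11:32 AM + 310 min = 4:42 PM.
The sync starts at 4:42 PM − 85 min = 3:17 PM.
The demo starts at 3:17 PM + 85 min = 4:42 PM.
The demo starts at 4:42 PM and the sync starts at 3:17 PM, so the sync is first.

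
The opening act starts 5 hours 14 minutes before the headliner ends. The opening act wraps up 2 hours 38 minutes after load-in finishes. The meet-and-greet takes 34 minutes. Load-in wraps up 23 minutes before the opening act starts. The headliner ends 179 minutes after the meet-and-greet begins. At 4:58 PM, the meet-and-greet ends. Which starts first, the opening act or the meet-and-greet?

the opening act

The meet-and-greet starts at 4:58 PM − 34 min = 4:24 PM.
The headliner ends at 4:24 PM + 179 min = 7:23 PM.
The opening act starts at 7:23 PM − 314 min = 2:09 PM.
The opening act starts at 2:09 PM and the meet-and-greet starts at 4:24 PM, so the opening act is first.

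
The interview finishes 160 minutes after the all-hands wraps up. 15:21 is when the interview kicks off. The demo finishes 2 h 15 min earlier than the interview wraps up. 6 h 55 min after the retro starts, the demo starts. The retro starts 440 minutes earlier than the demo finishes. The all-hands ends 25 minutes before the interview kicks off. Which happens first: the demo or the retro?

the retro

The all-hands ends at 15:21 − 25 min = 14:56.
The interview ends at 14:56 + 160 min = 17:36.
The demo ends at 17:36 − 135 min = 15:21.
The retro starts at 15:21 − 440 min = 08:01.
The demo starts at 08:01 + 415 min = 14:56.
The demo starts at 14:56 and the retro starts at 08:01, so the retro is first.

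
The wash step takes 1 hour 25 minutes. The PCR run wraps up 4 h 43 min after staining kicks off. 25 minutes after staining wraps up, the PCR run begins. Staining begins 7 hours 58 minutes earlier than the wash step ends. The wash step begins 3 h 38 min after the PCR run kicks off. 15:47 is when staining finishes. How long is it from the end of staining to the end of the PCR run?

The PCR run starts at 15:47 + 25 min = 16:12.
The wash step starts at 16:12 + 218 min = 19:50.
The wash step ends at 19:50 + 85 min = 21:15.
Staining starts at 21:15 − 478 min = 13:17.
The PCR run ends at 13:17 + 283 min = 18:00.
From 15:47 to 18:00 is 2 h 13 min.

2 h 13 min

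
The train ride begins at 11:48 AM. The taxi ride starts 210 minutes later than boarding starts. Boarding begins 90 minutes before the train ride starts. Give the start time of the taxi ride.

1:48 PM

Boarding starts at 11:48 AM − 90 min = 10:18 AM.
The taxi ride starts at 10:18 AM + 210 min = 1:48 PM.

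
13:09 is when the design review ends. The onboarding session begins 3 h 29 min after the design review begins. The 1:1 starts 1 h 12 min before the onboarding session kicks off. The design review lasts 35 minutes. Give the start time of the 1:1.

The design review starts at 13:09 − 35 min = 12:34.
The onboarding session starts at 12:34 + 209 min = 16:03.
The 1:1 starts at 16:03 − 72 min = 14:51.

14:51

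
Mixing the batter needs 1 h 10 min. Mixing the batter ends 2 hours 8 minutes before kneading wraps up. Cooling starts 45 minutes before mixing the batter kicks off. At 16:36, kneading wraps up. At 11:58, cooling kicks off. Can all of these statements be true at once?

Mixing the batter ends at 16:36 − 128 min = 14:28.
Mixing the batter starts at 14:28 − 70 min = 13:18.
Cooling starts at 13:18 − 45 min = 12:33.
But cooling is also said to start at 11:58 — a 35-minute conflict.

No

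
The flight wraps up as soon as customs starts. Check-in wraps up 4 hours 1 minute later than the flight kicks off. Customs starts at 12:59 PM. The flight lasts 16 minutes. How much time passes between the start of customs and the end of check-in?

225 minutes

The flight ends at 12:59 PM.
The flight starts at 12:59 PM − 16 min = 12:43 PM.
Check-in ends at 12:43 PM + 241 min = 4:44 PM.
From 12:59 PM to 4:44 PM is 225 minutes.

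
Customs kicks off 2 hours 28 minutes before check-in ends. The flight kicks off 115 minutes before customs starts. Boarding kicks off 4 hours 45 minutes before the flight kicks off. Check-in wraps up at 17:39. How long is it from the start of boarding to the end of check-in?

Customs starts at 17:39 − 148 min = 15:11.
The flight starts at 15:11 − 115 min = 13:16.
Boarding starts at 13:16 − 285 min = 08:31.
From 08:31 to 17:39 is 9 h 8 min.

9 h 8 min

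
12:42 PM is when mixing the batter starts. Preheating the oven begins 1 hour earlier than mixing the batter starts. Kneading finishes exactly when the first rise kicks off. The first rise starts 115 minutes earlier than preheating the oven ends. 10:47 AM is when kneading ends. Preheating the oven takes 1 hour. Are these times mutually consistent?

Preheating the oven starts at 12:42 PM − 60 min = 11:42 AM.
Preheating the oven ends at 11:42 AM + 60 min = 12:42 PM.
The first rise starts at 12:42 PM − 115 min = 10:47 AM.
So kneading ends at 10:47 AM.
That matches the stated 10:47 AM, so the schedule is consistent.

Yes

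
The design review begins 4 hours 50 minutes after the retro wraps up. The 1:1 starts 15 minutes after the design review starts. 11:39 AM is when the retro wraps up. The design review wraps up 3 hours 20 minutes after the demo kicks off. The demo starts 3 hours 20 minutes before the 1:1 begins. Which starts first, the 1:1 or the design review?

the design review

The design review starts at 11:39 AM + 290 min = 4:29 PM.
The 1:1 starts at 4:29 PM + 15 min = 4:44 PM.
The 1:1 starts at 4:44 PM and the design review starts at 4:29 PM, so the design review is first.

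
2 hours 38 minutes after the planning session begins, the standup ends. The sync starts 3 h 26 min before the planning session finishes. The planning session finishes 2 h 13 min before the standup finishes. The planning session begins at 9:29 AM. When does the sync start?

The standup ends at 9:29 AM + 158 min = 12:07 PM.
The planning session ends at 12:07 PM − 133 min = 9:54 AM.
The sync starts at 9:54 AM − 206 min = 6:28 AM.

6:28 AM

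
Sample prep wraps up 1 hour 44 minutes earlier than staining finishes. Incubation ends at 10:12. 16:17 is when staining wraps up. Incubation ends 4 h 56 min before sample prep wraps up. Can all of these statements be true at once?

No

Sample prep ends at 16:17 − 104 min = 14:33.
Incubation ends at 14:33 − 296 min = 09:37.
But incubation is also said to end at 10:12 — a 35-minute conflict.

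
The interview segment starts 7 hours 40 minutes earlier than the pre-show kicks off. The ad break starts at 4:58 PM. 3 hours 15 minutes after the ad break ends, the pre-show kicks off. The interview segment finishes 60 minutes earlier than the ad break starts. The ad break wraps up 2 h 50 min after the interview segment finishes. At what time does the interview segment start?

2:23 PM

The interview segment ends at 4:58 PM − 60 min = 3:58 PM.
The ad break ends at 3:58 PM + 170 min = 6:48 PM.
The pre-show starts at 6:48 PM + 195 min = 10:03 PM.
The interview segment starts at 10:03 PM − 460 min = 2:23 PM.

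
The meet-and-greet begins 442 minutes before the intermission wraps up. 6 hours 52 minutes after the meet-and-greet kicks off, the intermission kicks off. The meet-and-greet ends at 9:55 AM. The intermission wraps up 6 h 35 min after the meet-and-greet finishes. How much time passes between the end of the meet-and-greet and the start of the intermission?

The intermission ends at 9:55 AM + 395 min = 4:30 PM.
The meet-and-greet starts at 4:30 PM − 442 min = 9:08 AM.
The intermission starts at 9:08 AM + 412 min = 4:00 PM.
From 9:55 AM to 4:00 PM is 6 h 5 min.

6 h 5 min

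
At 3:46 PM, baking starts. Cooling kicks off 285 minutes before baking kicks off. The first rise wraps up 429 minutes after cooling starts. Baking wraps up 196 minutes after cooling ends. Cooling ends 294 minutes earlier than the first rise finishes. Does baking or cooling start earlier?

cooling

Cooling starts at 3:46 PM − 285 min = 11:01 AM.
Baking starts at 3:46 PM and cooling starts at 11:01 AM, so cooling is first.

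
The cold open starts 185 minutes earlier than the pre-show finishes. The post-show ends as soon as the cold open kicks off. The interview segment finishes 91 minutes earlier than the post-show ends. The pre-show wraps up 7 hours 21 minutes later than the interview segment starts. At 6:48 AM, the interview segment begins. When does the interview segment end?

The pre-show ends at 6:48 AM + 441 min = 2:09 PM.
The cold open starts at 2:09 PM − 185 min = 11:04 AM.
So the post-show ends at 11:04 AM.
The interview segment ends at 11:04 AM − 91 min = 9:33 AM.

9:33 AM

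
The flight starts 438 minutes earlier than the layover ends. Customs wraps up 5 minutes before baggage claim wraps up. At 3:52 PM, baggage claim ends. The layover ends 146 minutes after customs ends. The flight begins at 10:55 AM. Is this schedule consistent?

Yes

Customs ends at 3:52 PM − 5 min = 3:47 PM.
The layover ends at 3:47 PM + 146 min = 6:13 PM.
The flight starts at 6:13 PM − 438 min = 10:55 AM.
That matches the stated 10:55 AM, so the schedule is consistent.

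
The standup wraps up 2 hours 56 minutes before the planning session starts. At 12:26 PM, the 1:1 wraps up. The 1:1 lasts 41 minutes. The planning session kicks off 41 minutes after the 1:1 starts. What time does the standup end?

9:30 AM

The 1:1 starts at 12:26 PM − 41 min = 11:45 AM.
The planning session starts at 11:45 AM + 41 min = 12:26 PM.
The standup ends at 12:26 PM − 176 min = 9:30 AM.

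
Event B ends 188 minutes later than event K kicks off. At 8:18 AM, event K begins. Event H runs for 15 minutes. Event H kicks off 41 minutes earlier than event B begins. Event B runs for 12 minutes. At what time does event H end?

10:48 AM

Event B ends at 8:18 AM + 188 min = 11:26 AM.
Event B starts at 11:26 AM − 12 min = 11:14 AM.
Event H starts at 11:14 AM − 41 min = 10:33 AM.
Event H ends at 10:33 AM + 15 min = 10:48 AM.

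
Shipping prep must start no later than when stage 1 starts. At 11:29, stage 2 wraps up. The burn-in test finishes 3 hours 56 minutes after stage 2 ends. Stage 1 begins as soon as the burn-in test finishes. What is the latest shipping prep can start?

The burn-in test ends at 11:29 + 236 min = 15:25.
So stage 1 starts at 15:25.
Shipping prep is bounded by stage 1, so the latest it can start is 15:25.

15:25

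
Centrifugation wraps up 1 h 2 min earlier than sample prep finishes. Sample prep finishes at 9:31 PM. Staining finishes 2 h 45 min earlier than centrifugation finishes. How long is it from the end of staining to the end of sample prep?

3 hours 47 minutes

Centrifugation ends at 9:31 PM − 62 min = 8:29 PM.
Staining ends at 8:29 PM − 165 min = 5:44 PM.
From 5:44 PM to 9:31 PM is 3 hours 47 minutes.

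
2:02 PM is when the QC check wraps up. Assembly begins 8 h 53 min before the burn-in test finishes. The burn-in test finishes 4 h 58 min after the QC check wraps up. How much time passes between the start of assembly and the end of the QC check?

3 h 55 min

The burn-in test ends at 2:02 PM + 298 min = 7:00 PM.
Assembly starts at 7:00 PM − 533 min = 10:07 AM.
From 10:07 AM to 2:02 PM is 3 h 55 min.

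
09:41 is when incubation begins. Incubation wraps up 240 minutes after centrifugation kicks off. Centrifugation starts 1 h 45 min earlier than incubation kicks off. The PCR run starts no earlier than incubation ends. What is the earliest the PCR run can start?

Centrifugation starts at 09:41 − 105 min = 07:56.
Incubation ends at 07:56 + 240 min = 11:56.
The PCR run is bounded by incubation, so the earliest it can start is 11:56.

11:56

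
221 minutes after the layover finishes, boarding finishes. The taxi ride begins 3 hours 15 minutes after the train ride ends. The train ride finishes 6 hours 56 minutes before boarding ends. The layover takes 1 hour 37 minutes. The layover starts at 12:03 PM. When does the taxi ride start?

The layover ends at 12:03 PM + 97 min = 1:40 PM.
Boarding ends at 1:40 PM + 221 min = 5:21 PM.
The train ride ends at 5:21 PM − 416 min = 10:25 AM.
The taxi ride starts at 10:25 AM + 195 min = 1:40 PM.

1:40 PM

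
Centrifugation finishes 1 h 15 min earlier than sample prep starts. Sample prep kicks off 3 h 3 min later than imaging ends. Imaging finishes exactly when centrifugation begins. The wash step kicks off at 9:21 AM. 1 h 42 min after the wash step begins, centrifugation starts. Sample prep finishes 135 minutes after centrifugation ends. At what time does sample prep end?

3:06 PM

Centrifugation starts at 9:21 AM + 102 min = 11:03 AM.
So imaging ends at 11:03 AM.
Sample prep starts at 11:03 AM + 183 min = 2:06 PM.
Centrifugation ends at 2:06 PM − 75 min = 12:51 PM.
Sample prep ends at 12:51 PM + 135 min = 3:06 PM.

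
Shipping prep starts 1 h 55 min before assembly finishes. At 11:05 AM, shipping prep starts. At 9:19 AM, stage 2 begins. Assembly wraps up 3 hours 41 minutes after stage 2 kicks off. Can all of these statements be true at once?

Yes

Assembly ends at 9:19 AM + 221 min = 1:00 PM.
Shipping prep starts at 1:00 PM − 115 min = 11:05 AM.
That matches the stated 11:05 AM, so the schedule is consistent.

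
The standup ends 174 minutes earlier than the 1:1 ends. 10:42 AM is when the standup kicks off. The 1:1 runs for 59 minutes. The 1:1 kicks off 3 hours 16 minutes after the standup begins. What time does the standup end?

12:03 PM

The 1:1 starts at 10:42 AM + 196 min = 1:58 PM.
The 1:1 ends at 1:58 PM + 59 min = 2:57 PM.
The standup ends at 2:57 PM − 174 min = 12:03 PM.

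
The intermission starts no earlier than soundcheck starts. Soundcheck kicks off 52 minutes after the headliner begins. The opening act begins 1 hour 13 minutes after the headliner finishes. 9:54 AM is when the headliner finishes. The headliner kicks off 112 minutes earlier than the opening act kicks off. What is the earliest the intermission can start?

The opening act starts at 9:54 AM + 73 min = 11:07 AM.
The headliner starts at 11:07 AM − 112 min = 9:15 AM.
Soundcheck starts at 9:15 AM + 52 min = 10:07 AM.
The intermission is bounded by soundcheck, so the earliest it can start is 10:07 AM.

10:07 AM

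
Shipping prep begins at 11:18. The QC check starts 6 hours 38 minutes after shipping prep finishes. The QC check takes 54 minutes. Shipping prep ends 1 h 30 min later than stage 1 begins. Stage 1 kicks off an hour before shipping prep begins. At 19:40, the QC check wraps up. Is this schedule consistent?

Stage 1 starts at 11:18 − 60 min = 10:18.
Shipping prep ends at 10:18 + 90 min = 11:48.
The QC check starts at 11:48 + 398 min = 18:26.
The QC check ends at 18:26 + 54 min = 19:20.
But the QC check is also said to end at 19:40 — a 20-minute conflict.

No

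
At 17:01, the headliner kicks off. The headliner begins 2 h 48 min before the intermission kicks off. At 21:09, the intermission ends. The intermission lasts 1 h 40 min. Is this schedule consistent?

The intermission starts at 21:09 − 100 min = 19:29.
The headliner starts at 19:29 − 168 min = 16:41.
But the headliner is also said to start at 17:01 — a 20-minute conflict.

No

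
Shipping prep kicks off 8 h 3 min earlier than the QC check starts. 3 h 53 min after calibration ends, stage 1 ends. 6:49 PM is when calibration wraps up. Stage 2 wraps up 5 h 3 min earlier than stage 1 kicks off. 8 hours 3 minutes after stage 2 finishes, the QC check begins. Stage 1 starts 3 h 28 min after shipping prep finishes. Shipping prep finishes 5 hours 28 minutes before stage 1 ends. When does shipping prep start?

3:39 PM

Stage 1 ends at 6:49 PM + 233 min = 10:42 PM.
Shipping prep ends at 10:42 PM − 328 min = 5:14 PM.
Stage 1 starts at 5:14 PM + 208 min = 8:42 PM.
Stage 2 ends at 8:42 PM − 303 min = 3:39 PM.
The QC check starts at 3:39 PM + 483 min = 11:42 PM.
Shipping prep starts at 11:42 PM − 483 min = 3:39 PM.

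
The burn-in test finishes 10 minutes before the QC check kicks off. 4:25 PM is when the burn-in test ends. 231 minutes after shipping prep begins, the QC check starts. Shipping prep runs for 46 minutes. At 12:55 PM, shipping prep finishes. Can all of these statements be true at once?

No

Shipping prep starts at 12:55 PM − 46 min = 12:09 PM.
The QC check starts at 12:09 PM + 231 min = 4:00 PM.
The burn-in test ends at 4:00 PM − 10 min = 3:50 PM.
But the burn-in test is also said to end at 4:25 PM — a 35-minute conflict.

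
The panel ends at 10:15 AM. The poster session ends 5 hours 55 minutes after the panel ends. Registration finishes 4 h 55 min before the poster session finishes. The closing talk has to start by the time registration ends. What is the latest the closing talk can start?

The poster session ends at 10:15 AM + 355 min = 4:10 PM.
Registration ends at 4:10 PM − 295 min = 11:15 AM.
The closing talk is bounded by registration, so the latest it can start is 11:15 AM.

11:15 AM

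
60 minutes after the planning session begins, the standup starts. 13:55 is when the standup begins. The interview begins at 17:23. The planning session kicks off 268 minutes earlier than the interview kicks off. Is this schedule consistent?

Yes

The planning session starts at 17:23 − 268 min = 12:55.
The standup starts at 12:55 + 60 min = 13:55.
That matches the stated 13:55, so the schedule is consistent.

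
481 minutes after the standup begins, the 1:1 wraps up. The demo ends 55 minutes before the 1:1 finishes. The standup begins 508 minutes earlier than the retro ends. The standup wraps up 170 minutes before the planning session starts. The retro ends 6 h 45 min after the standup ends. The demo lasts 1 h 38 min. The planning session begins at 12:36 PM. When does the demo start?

1:31 PM

The standup ends at 12:36 PM − 170 min = 9:46 AM.
The retro ends at 9:46 AM + 405 min = 4:31 PM.
The standup starts at 4:31 PM − 508 min = 8:03 AM.
The 1:1 ends at 8:03 AM + 481 min = 4:04 PM.
The demo ends at 4:04 PM − 55 min = 3:09 PM.
The demo starts at 3:09 PM − 98 min = 1:31 PM.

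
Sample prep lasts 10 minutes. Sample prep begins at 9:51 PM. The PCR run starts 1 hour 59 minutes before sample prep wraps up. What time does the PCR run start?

Sample prep ends at 9:51 PM + 10 min = 10:01 PM.
The PCR run starts at 10:01 PM − 119 min = 8:02 PM.

8:02 PM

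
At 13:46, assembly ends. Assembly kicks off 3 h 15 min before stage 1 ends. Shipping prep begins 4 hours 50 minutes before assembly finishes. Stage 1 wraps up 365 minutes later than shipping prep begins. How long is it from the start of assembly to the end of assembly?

2 hours

Shipping prep starts at 13:46 − 290 min = 08:56.
Stage 1 ends at 08:56 + 365 min = 15:01.
Assembly starts at 15:01 − 195 min = 11:46.
From 11:46 to 13:46 is 2 hours.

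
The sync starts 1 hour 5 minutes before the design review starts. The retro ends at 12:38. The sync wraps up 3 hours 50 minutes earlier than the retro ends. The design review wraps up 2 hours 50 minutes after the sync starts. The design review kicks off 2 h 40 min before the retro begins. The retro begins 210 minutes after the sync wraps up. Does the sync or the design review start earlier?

The sync ends at 12:38 − 230 min = 08:48.
The retro starts at 08:48 + 210 min = 12:18.
The design review starts at 12:18 − 160 min = 09:38.
The sync starts at 09:38 − 65 min = 08:33.
The sync starts at 08:33 and the design review starts at 09:38, so the sync is first.

the sync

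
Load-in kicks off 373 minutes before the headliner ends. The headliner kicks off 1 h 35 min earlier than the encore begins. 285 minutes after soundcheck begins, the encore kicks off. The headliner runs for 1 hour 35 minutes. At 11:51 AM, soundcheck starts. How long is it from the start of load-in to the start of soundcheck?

1 hour 28 minutes

The encore starts at 11:51 AM + 285 min = 4:36 PM.
The headliner starts at 4:36 PM − 95 min = 3:01 PM.
The headliner ends at 3:01 PM + 95 min = 4:36 PM.
Load-in starts at 4:36 PM − 373 min = 10:23 AM.
From 10:23 AM to 11:51 AM is 1 hour 28 minutes.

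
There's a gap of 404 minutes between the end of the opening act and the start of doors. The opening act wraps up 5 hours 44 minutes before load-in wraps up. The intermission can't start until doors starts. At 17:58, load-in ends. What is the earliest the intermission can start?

18:58

The opening act ends at 17:58 − 344 min = 12:14.
Doors starts at 12:14 + 404 min = 18:58.
The intermission is bounded by doors, so the earliest it can start is 18:58.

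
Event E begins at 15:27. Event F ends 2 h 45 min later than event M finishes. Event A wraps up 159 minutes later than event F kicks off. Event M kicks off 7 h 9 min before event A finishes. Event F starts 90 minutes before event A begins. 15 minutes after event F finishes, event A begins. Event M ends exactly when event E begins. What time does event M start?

12:27

Event M ends at 15:27.
Event F ends at 15:27 + 165 min = 18:12.
Event A starts at 18:12 + 15 min = 18:27.
Event F starts at 18:27 − 90 min = 16:57.
Event A ends at 16:57 + 159 min = 19:36.
Event M starts at 19:36 − 429 min = 12:27.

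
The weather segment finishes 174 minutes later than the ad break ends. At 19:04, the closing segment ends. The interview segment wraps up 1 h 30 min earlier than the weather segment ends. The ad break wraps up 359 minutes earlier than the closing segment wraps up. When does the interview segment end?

The ad break ends at 19:04 − 359 min = 13:05.
The weather segment ends at 13:05 + 174 min = 15:59.
The interview segment ends at 15:59 − 90 min = 14:29.

14:29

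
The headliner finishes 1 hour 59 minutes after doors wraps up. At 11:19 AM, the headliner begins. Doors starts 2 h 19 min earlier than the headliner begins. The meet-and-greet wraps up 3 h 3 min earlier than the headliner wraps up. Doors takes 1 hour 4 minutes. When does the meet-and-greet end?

Doors starts at 11:19 AM − 139 min = 9:00 AM.
Doors ends at 9:00 AM + 64 min = 10:04 AM.
The headliner ends at 10:04 AM + 119 min = 12:03 PM.
The meet-and-greet ends at 12:03 PM − 183 min = 9:00 AM.

9:00 AM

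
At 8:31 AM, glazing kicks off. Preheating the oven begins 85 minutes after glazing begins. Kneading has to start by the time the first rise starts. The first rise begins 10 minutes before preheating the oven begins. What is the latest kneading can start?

9:46 AM

Preheating the oven starts at 8:31 AM + 85 min = 9:56 AM.
The first rise starts at 9:56 AM − 10 min = 9:46 AM.
Kneading is bounded by the first rise, so the latest it can start is 9:46 AM.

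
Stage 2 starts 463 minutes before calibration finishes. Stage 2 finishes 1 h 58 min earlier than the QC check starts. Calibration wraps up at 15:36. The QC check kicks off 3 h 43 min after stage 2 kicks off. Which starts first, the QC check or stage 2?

Stage 2 starts at 15:36 − 463 min = 07:53.
The QC check starts at 07:53 + 223 min = 11:36.
The QC check starts at 11:36 and stage 2 starts at 07:53, so stage 2 is first.

stage 2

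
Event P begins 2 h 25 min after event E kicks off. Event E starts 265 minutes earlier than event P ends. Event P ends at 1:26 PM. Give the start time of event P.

Event E starts at 1:26 PM − 265 min = 9:01 AM.
Event P starts at 9:01 AM + 145 min = 11:26 AM.

11:26 AM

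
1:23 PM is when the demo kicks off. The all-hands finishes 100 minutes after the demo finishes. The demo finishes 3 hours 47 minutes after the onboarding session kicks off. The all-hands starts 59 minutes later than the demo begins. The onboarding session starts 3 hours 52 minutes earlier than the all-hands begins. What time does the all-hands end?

The all-hands starts at 1:23 PM + 59 min = 2:22 PM.
The onboarding session starts at 2:22 PM − 232 min = 10:30 AM.
The demo ends at 10:30 AM + 227 min = 2:17 PM.
The all-hands ends at 2:17 PM + 100 min = 3:57 PM.

3:57 PM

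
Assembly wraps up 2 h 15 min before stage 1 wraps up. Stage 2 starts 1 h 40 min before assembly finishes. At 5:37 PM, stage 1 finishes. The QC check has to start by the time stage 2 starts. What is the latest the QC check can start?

1:42 PM

Assembly ends at 5:37 PM − 135 min = 3:22 PM.
Stage 2 starts at 3:22 PM − 100 min = 1:42 PM.
The QC check is bounded by stage 2, so the latest it can start is 1:42 PM.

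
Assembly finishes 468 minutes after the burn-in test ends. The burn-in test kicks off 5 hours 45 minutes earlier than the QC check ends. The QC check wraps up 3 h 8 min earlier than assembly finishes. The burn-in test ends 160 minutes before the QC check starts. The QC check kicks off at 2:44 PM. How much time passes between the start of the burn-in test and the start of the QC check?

3 hours 45 minutes

The burn-in test ends at 2:44 PM − 160 min = 12:04 PM.
Assembly ends at 12:04 PM + 468 min = 7:52 PM.
The QC check ends at 7:52 PM − 188 min = 4:44 PM.
The burn-in test starts at 4:44 PM − 345 min = 10:59 AM.
From 10:59 AM to 2:44 PM is 3 hours 45 minutes.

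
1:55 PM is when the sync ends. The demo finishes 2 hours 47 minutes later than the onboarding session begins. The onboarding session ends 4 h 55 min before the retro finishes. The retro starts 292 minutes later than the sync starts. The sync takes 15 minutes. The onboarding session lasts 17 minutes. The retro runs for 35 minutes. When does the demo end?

The sync starts at 1:55 PM − 15 min = 1:40 PM.
The retro starts at 1:40 PM + 292 min = 6:32 PM.
The retro ends at 6:32 PM + 35 min = 7:07 PM.
The onboarding session ends at 7:07 PM − 295 min = 2:12 PM.
The onboarding session starts at 2:12 PM − 17 min = 1:55 PM.
The demo ends at 1:55 PM + 167 min = 4:42 PM.

4:42 PM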